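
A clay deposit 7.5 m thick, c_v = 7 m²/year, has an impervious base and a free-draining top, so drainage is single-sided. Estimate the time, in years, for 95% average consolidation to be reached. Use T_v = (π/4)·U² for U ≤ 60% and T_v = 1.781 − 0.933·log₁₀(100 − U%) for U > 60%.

Drainage path length: H_d = H = 7.5 m (single drainage).
U > 60%: T_v = 1.781 − 0.933·log₁₀(100 − 95) = 1.1289.
t = T_v·H_d²/c_v = 1.1289×7.5²/7 = 9.072 years.

t ≈ 9.07 years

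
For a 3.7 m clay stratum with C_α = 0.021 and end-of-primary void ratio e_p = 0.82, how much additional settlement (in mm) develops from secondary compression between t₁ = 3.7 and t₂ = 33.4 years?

Secondary compression: S_s = C_α·H/(1+e_p)·log₁₀(t₂/t₁)
S_s = 0.021×3.7/(1+0.82)×log₁₀(33.4/3.7)
    = 0.04269 × 0.9555 = 0.04079 m

S_s ≈ 40.8 mm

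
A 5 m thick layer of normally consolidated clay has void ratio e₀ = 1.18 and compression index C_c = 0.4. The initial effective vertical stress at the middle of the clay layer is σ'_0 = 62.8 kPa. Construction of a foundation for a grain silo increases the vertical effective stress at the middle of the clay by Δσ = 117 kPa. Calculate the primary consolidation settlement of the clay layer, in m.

Final effective stress: σ'_f = σ'_0 + Δσ = 62.8 + 117 = 179.8 kPa.
Normally consolidated clay, so the full stress increment lies on the virgin compression line:
S_c = C_c·H/(1+e₀)·log₁₀(σ'_f/σ'_0) = 0.4×5/(1+1.18)×log₁₀(179.8/62.8)
    = 0.91743 × 0.45683 = 0.4191 m

S_c ≈ 0.419 m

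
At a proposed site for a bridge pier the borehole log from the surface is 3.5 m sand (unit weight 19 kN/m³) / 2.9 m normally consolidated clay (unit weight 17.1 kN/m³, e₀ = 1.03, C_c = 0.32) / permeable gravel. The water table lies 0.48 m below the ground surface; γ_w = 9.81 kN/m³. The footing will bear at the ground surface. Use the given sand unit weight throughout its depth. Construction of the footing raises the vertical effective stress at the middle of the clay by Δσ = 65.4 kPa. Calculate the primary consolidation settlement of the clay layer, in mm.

Mid-depth of clay below the ground surface: z = 3.5 + 2.9/2 = 4.95 m.
Total vertical stress at mid-clay: σ_v = 19×3.5 + 17.1×1.45 = 91.295 kPa.
Pore pressure: u = 9.81×(4.95 − 0.48) = 43.851 kPa.
Initial effective stress: σ'_0 = σ_v − u = 91.295 − 43.851 = 47.444 kPa.
Final effective stress: σ'_f = σ'_0 + Δσ = 47.444 + 65.4 = 112.84 kPa.
Normally consolidated clay, so the full stress increment lies on the virgin compression line:
S_c = C_c·H/(1+e₀)·log₁₀(σ'_f/σ'_0) = 0.32×2.9/(1+1.03)×log₁₀(112.84/47.444)
    = 0.45714 × 0.37628 = 0.172 m

S_c ≈ 172 mm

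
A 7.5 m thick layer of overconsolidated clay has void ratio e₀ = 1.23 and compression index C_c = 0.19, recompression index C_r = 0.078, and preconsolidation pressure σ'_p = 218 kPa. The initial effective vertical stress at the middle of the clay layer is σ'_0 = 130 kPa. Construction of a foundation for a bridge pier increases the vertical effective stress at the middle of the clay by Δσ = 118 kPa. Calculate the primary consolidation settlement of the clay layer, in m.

S_c ≈ 0.0947 m

Final effective stress: σ'_f = 130 + 118 = 248 kPa.
σ'_f = 248 > σ'_p = 218 kPa, so the stress path crosses the preconsolidation pressure — recompression up to σ'_p, then virgin compression beyond:
S_c = H/(1+e₀)·[C_r·log₁₀(σ'_p/σ'_0) + C_c·log₁₀(σ'_f/σ'_p)]
    = 7.5/2.23 × [0.078×log₁₀(218/130) + 0.19×log₁₀(248/218)]
    = 3.3632 × [0.017512 + 0.010639] = 0.09468 m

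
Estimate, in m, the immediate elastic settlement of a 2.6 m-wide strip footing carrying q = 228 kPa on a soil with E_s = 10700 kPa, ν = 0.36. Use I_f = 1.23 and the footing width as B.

Immediate (elastic) settlement: S_e = q·B·(1−ν²)/E_s · I_f.
S_e = 228 × 2.6 × (1 − 0.36²) / 10700 × 1.23
    = 228 × 2.6 × 0.8704 / 10700 × 1.23
    = 0.05931 m

S_e ≈ 0.0593 m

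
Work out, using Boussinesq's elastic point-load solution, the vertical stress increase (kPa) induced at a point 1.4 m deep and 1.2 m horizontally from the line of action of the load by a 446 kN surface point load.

Boussinesq vertical stress below a point load on an elastic half-space:
Δσ_z = 3P/(2πz²) · [1 + (r/z)²]^(−5/2)
r/z = 1.2/1.4 = 0.85714; [1+(r/z)²]^(−5/2) = 0.25231.
Δσ_z = 3×446/(2π×1.4²) × 0.25231 = 108.65 × 0.25231 = 27.41 kPa

Δσ_z ≈ 27.4 kPa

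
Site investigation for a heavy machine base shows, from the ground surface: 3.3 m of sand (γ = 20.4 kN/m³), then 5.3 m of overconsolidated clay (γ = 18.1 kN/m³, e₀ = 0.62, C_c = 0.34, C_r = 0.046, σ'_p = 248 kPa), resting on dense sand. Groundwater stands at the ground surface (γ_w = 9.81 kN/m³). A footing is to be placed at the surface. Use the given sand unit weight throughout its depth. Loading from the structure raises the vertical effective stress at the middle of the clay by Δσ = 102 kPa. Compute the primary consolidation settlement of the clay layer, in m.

Mid-depth of clay below the ground surface: z = 3.3 + 5.3/2 = 5.95 m.
Total vertical stress at mid-clay: σ_v = 20.4×3.3 + 18.1×2.65 = 115.28 kPa.
Pore pressure: u = 9.81×(5.95 − 0) = 58.37 kPa.
Initial effective stress: σ'_0 = σ_v − u = 115.28 − 58.37 = 56.91 kPa.
Final effective stress: σ'_f = 56.91 + 102 = 158.91 kPa.
σ'_f = 158.91 ≤ σ'_p = 248 kPa, so the clay remains overconsolidated and only the recompression index applies:
S_c = C_r·H/(1+e₀)·log₁₀(σ'_f/σ'_0) = 0.046×5.3/1.62×log₁₀(158.91/56.91)
    = 0.15049 × 0.44596 = 0.06711 m

S_c ≈ 0.0671 m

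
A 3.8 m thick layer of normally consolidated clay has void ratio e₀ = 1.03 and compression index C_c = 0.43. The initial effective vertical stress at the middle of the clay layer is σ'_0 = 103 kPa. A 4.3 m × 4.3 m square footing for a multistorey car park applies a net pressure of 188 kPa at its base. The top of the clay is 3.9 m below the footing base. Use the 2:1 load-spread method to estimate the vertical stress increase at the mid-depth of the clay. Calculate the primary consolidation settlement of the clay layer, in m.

S_c ≈ 0.0999 m

Mid-depth of clay below the footing base: z = 3.9 + 3.8/2 = 5.8 m.
Stress increase at mid-clay by the 2:1 spreading method:
Δσ = qBL/((B+z)(L+z)) = 188×4.3×4.3/((4.3+5.8)(4.3+5.8)) = 34.076 kPa
Final effective stress: σ'_f = σ'_0 + Δσ = 103 + 34.076 = 137.08 kPa.
Normally consolidated clay, so the full stress increment lies on the virgin compression line:
S_c = C_c·H/(1+e₀)·log₁₀(σ'_f/σ'_0) = 0.43×3.8/(1+1.03)×log₁₀(137.08/103)
    = 0.80493 × 0.12414 = 0.09992 m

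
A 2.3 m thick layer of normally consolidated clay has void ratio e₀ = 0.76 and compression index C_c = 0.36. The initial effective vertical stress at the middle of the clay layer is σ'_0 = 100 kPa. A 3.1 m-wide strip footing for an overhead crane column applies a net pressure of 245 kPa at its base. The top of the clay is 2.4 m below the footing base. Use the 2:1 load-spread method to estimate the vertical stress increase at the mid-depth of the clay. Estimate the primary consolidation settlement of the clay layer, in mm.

S_c ≈ 156 mm

Mid-depth of clay below the footing base: z = 2.4 + 2.3/2 = 3.55 m.
Stress increase at mid-clay by the 2:1 spreading method:
Δσ = qB/(B+z) = 245×3.1/(3.1+3.55) = 114.21 kPa
Final effective stress: σ'_f = σ'_0 + Δσ = 100 + 114.21 = 214.21 kPa.
Normally consolidated clay, so the full stress increment lies on the virgin compression line:
S_c = C_c·H/(1+e₀)·log₁₀(σ'_f/σ'_0) = 0.36×2.3/(1+0.76)×log₁₀(214.21/100)
    = 0.47045 × 0.33084 = 0.1556 m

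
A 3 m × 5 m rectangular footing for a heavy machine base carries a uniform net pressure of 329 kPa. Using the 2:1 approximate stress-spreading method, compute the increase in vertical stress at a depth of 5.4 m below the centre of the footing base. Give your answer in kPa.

Δσ_z ≈ 56.5 kPa

By the 2:1 method the load spreads at 1 horizontal : 2 vertical, so at depth z the loaded area has grown by z in each plan dimension:
Δσ = qBL/((B+z)(L+z)) = 329×3×5/((3+5.4)(5+5.4)) = 56.49 kPa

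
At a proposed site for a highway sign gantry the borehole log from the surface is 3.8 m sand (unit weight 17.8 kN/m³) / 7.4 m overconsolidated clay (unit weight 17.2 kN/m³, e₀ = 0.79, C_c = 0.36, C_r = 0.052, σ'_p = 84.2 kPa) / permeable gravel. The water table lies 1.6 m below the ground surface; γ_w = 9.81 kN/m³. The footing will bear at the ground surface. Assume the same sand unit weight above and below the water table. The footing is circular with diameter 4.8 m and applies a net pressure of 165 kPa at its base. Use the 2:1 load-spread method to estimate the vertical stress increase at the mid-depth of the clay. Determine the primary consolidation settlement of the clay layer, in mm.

Mid-depth of clay below the ground surface: z = 3.8 + 7.4/2 = 7.5 m.
Total vertical stress at mid-clay: σ_v = 17.8×3.8 + 17.2×3.7 = 131.28 kPa.
Pore pressure: u = 9.81×(7.5 − 1.6) = 57.879 kPa.
Initial effective stress: σ'_0 = σ_v − u = 131.28 − 57.879 = 73.401 kPa.
Stress increase at mid-clay by the 2:1 spreading method:
Δσ ≈ qD²/(D+z)² = 165×4.8²/(4.8+7.5)² = 25.128 kPa
Final effective stress: σ'_f = 73.401 + 25.128 = 98.529 kPa.
σ'_f = 98.529 > σ'_p = 84.2 kPa, so the stress path crosses the preconsolidation pressure — recompression up to σ'_p, then virgin compression beyond:
S_c = H/(1+e₀)·[C_r·log₁₀(σ'_p/σ'_0) + C_c·log₁₀(σ'_f/σ'_p)]
    = 7.4/1.79 × [0.052×log₁₀(84.2/73.401) + 0.36×log₁₀(98.529/84.2)]
    = 4.1341 × [0.0030997 + 0.024571] = 0.1144 m

S_c ≈ 114 mm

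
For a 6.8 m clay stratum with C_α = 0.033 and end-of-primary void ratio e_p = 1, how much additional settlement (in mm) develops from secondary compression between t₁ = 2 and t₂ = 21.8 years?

Secondary compression: S_s = C_α·H/(1+e_p)·log₁₀(t₂/t₁)
S_s = 0.033×6.8/(1+1)×log₁₀(21.8/2)
    = 0.1122 × 1.037 = 0.1164 m

S_s ≈ 116 mm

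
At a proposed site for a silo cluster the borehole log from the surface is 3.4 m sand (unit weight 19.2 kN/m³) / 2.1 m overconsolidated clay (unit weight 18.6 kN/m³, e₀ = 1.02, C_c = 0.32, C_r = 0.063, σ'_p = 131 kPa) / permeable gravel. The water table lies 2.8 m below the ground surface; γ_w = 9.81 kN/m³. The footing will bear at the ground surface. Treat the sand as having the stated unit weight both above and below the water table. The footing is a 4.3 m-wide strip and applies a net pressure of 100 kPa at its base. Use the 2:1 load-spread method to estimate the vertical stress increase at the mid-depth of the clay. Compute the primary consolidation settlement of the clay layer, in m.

Mid-depth of clay below the ground surface: z = 3.4 + 2.1/2 = 4.45 m.
Total vertical stress at mid-clay: σ_v = 19.2×3.4 + 18.6×1.05 = 84.81 kPa.
Pore pressure: u = 9.81×(4.45 − 2.8) = 16.186 kPa.
Initial effective stress: σ'_0 = σ_v − u = 84.81 − 16.186 = 68.624 kPa.
Stress increase at mid-clay by the 2:1 spreading method:
Δσ = qB/(B+z) = 100×4.3/(4.3+4.45) = 49.143 kPa
Final effective stress: σ'_f = 68.624 + 49.143 = 117.77 kPa.
σ'_f = 117.77 ≤ σ'_p = 131 kPa, so the clay remains overconsolidated and only the recompression index applies:
S_c = C_r·H/(1+e₀)·log₁₀(σ'_f/σ'_0) = 0.063×2.1/2.02×log₁₀(117.77/68.624)
    = 0.065495 × 0.23456 = 0.01536 m

S_c ≈ 0.0154 m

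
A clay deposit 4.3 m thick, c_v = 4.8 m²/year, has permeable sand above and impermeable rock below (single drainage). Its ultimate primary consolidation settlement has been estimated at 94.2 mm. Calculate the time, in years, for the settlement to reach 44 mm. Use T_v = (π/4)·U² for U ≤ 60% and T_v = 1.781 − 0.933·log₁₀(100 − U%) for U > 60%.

t ≈ 0.66 years

Drainage path length: H_d = H = 4.3 m (single drainage).
U = S(t)/S_ult = 44/94.2 = 0.4671.
U ≤ 60%: T_v = (π/4)·U² = (π/4)×0.46709² = 0.17135.
t = T_v·H_d²/c_v = 0.17135×4.3²/4.8 = 0.6601 years.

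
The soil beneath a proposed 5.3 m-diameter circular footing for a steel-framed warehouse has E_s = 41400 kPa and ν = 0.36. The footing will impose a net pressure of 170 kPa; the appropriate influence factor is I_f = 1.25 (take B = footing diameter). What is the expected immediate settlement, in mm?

S_e ≈ 23.7 mm

Immediate (elastic) settlement: S_e = q·B·(1−ν²)/E_s · I_f.
S_e = 170 × 5.3 × (1 − 0.36²) / 41400 × 1.25
    = 170 × 5.3 × 0.8704 / 41400 × 1.25
    = 0.02368 m = 23.68 mm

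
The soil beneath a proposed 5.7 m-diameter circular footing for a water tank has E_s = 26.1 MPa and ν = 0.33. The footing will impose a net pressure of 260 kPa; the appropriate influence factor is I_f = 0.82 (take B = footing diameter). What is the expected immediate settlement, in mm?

Immediate (elastic) settlement: S_e = q·B·(1−ν²)/E_s · I_f.
E_s = 26.1 MPa = 26100 kPa.
S_e = 260 × 5.7 × (1 − 0.33²) / 26100 × 0.82
    = 260 × 5.7 × 0.8911 / 26100 × 0.82
    = 0.04149 m = 41.49 mm

S_e ≈ 41.5 mm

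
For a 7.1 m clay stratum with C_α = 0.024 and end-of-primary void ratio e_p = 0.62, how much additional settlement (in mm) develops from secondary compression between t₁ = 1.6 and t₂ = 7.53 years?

Secondary compression: S_s = C_α·H/(1+e_p)·log₁₀(t₂/t₁)
S_s = 0.024×7.1/(1+0.62)×log₁₀(7.53/1.6)
    = 0.1052 × 0.6727 = 0.07076 m

S_s ≈ 70.8 mm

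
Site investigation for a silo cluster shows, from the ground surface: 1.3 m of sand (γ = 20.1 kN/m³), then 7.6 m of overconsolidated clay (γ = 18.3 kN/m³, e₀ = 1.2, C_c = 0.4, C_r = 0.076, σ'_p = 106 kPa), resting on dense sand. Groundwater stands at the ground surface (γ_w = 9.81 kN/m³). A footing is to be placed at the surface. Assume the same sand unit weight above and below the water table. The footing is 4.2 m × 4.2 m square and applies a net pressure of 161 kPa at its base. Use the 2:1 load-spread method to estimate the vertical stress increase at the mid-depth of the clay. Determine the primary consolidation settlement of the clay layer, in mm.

Mid-depth of clay below the ground surface: z = 1.3 + 7.6/2 = 5.1 m.
Total vertical stress at mid-clay: σ_v = 20.1×1.3 + 18.3×3.8 = 95.67 kPa.
Pore pressure: u = 9.81×(5.1 − 0) = 50.031 kPa.
Initial effective stress: σ'_0 = σ_v − u = 95.67 − 50.031 = 45.639 kPa.
Stress increase at mid-clay by the 2:1 spreading method:
Δσ = qBL/((B+z)(L+z)) = 161×4.2×4.2/((4.2+5.1)(4.2+5.1)) = 32.837 kPa
Final effective stress: σ'_f = 45.639 + 32.837 = 78.476 kPa.
σ'_f = 78.476 ≤ σ'_p = 106 kPa, so the clay remains overconsolidated and only the recompression index applies:
S_c = C_r·H/(1+e₀)·log₁₀(σ'_f/σ'_0) = 0.076×7.6/2.2×log₁₀(78.476/45.639)
    = 0.26254 × 0.2354 = 0.0618 m

S_c ≈ 61.8 mm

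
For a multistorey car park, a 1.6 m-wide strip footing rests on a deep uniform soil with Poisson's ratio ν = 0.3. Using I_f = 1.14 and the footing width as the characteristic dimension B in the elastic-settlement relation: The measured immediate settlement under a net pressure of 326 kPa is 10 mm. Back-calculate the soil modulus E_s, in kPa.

S_e = q·B·(1−ν²)/E_s · I_f  ⇒  E_s = q·B·(1−ν²)·I_f / S_e.
E_s = 326 × 1.6 × 0.91 × 1.14 / 0.01 = 54110 kPa

E_s ≈ 54100 kPa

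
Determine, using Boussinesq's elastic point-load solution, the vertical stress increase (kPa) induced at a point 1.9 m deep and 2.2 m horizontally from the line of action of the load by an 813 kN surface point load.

Boussinesq vertical stress below a point load on an elastic half-space:
Δσ_z = 3P/(2πz²) · [1 + (r/z)²]^(−5/2)
r/z = 2.2/1.9 = 1.1579; [1+(r/z)²]^(−5/2) = 0.1193.
Δσ_z = 3×813/(2π×1.9²) × 0.1193 = 107.53 × 0.1193 = 12.83 kPa

Δσ_z ≈ 12.8 kPa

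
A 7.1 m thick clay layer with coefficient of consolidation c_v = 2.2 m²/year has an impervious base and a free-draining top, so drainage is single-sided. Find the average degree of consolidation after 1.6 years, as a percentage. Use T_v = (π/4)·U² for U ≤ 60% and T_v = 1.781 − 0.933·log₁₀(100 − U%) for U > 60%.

Drainage path length: H_d = H = 7.1 m (single drainage).
T_v = c_v·t/H_d² = 2.2×1.6/7.1² = 0.069827.
T_v = 0.069827 corresponds to the U ≤ 60% branch:
U = √(4T_v/π) = 0.2982

U ≈ 29.8 %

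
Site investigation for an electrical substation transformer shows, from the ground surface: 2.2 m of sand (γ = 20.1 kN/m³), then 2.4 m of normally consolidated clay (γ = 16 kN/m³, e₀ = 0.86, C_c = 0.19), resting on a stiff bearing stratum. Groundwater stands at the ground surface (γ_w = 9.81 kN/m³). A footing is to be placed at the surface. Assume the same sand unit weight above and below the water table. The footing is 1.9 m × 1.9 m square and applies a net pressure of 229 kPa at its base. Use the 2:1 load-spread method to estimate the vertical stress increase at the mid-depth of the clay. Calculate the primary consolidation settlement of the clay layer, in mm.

S_c ≈ 72.7 mm

Mid-depth of clay below the ground surface: z = 2.2 + 2.4/2 = 3.4 m.
Total vertical stress at mid-clay: σ_v = 20.1×2.2 + 16×1.2 = 63.42 kPa.
Pore pressure: u = 9.81×(3.4 − 0) = 33.354 kPa.
Initial effective stress: σ'_0 = σ_v − u = 63.42 − 33.354 = 30.066 kPa.
Stress increase at mid-clay by the 2:1 spreading method:
Δσ = qBL/((B+z)(L+z)) = 229×1.9×1.9/((1.9+3.4)(1.9+3.4)) = 29.43 kPa
Final effective stress: σ'_f = σ'_0 + Δσ = 30.066 + 29.43 = 59.496 kPa.
Normally consolidated clay, so the full stress increment lies on the virgin compression line:
S_c = C_c·H/(1+e₀)·log₁₀(σ'_f/σ'_0) = 0.19×2.4/(1+0.86)×log₁₀(59.496/30.066)
    = 0.24516 × 0.29641 = 0.07267 m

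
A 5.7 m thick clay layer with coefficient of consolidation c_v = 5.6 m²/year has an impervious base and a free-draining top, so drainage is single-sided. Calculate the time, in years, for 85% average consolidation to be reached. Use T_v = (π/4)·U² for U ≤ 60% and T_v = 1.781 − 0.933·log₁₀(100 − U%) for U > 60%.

Drainage path length: H_d = H = 5.7 m (single drainage).
U > 60%: T_v = 1.781 − 0.933·log₁₀(100 − 85) = 0.68371.
t = T_v·H_d²/c_v = 0.68371×5.7²/5.6 = 3.967 years.

t ≈ 3.97 years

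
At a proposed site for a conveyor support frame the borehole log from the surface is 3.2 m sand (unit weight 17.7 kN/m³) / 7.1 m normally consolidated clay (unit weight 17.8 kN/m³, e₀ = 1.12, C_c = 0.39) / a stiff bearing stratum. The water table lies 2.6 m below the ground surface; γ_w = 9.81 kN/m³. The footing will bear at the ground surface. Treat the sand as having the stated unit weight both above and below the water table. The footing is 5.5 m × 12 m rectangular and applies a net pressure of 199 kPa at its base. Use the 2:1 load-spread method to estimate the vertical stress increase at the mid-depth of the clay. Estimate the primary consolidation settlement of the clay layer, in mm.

S_c ≈ 309 mm

Mid-depth of clay below the ground surface: z = 3.2 + 7.1/2 = 6.75 m.
Total vertical stress at mid-clay: σ_v = 17.7×3.2 + 17.8×3.55 = 119.83 kPa.
Pore pressure: u = 9.81×(6.75 − 2.6) = 40.712 kPa.
Initial effective stress: σ'_0 = σ_v − u = 119.83 − 40.712 = 79.118 kPa.
Stress increase at mid-clay by the 2:1 spreading method:
Δσ = qBL/((B+z)(L+z)) = 199×5.5×12/((5.5+6.75)(12+6.75)) = 57.182 kPa
Final effective stress: σ'_f = σ'_0 + Δσ = 79.118 + 57.182 = 136.3 kPa.
Normally consolidated clay, so the full stress increment lies on the virgin compression line:
S_c = C_c·H/(1+e₀)·log₁₀(σ'_f/σ'_0) = 0.39×7.1/(1+1.12)×log₁₀(136.3/79.118)
    = 1.3061 × 0.23622 = 0.3085 m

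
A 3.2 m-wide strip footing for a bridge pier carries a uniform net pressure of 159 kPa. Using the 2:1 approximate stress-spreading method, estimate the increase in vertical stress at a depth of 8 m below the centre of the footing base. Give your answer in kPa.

Δσ_z ≈ 45.4 kPa

By the 2:1 method the load spreads at 1 horizontal : 2 vertical, so at depth z the loaded area has grown by z in each plan dimension:
Δσ = qB/(B+z) = 159×3.2/(3.2+8) = 45.429 kPa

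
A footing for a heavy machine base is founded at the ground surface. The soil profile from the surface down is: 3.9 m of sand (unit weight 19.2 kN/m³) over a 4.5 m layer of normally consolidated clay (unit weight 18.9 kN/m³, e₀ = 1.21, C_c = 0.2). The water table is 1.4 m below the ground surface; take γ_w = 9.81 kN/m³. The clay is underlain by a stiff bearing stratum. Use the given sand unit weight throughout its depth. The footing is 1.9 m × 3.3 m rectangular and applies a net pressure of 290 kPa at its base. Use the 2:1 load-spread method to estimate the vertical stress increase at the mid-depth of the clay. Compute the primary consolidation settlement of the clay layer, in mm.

Mid-depth of clay below the ground surface: z = 3.9 + 4.5/2 = 6.15 m.
Total vertical stress at mid-clay: σ_v = 19.2×3.9 + 18.9×2.25 = 117.41 kPa.
Pore pressure: u = 9.81×(6.15 − 1.4) = 46.598 kPa.
Initial effective stress: σ'_0 = σ_v − u = 117.41 − 46.598 = 70.812 kPa.
Stress increase at mid-clay by the 2:1 spreading method:
Δσ = qBL/((B+z)(L+z)) = 290×1.9×3.3/((1.9+6.15)(3.3+6.15)) = 23.902 kPa
Final effective stress: σ'_f = σ'_0 + Δσ = 70.812 + 23.902 = 94.714 kPa.
Normally consolidated clay, so the full stress increment lies on the virgin compression line:
S_c = C_c·H/(1+e₀)·log₁₀(σ'_f/σ'_0) = 0.2×4.5/(1+1.21)×log₁₀(94.714/70.812)
    = 0.40724 × 0.12631 = 0.05144 m

S_c ≈ 51.4 mm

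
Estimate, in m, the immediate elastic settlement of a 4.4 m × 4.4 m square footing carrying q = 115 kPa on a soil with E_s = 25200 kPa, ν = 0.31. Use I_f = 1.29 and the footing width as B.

Immediate (elastic) settlement: S_e = q·B·(1−ν²)/E_s · I_f.
S_e = 115 × 4.4 × (1 − 0.31²) / 25200 × 1.29
    = 115 × 4.4 × 0.9039 / 25200 × 1.29
    = 0.02341 m

S_e ≈ 0.0234 m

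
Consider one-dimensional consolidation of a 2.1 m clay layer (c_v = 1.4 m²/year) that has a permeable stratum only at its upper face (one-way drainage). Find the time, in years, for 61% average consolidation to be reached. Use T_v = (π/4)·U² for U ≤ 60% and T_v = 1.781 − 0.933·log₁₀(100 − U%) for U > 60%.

Drainage path length: H_d = H = 2.1 m (single drainage).
U > 60%: T_v = 1.781 − 0.933·log₁₀(100 − 61) = 0.29654.
t = T_v·H_d²/c_v = 0.29654×2.1²/1.4 = 0.9341 years.

t ≈ 0.934 years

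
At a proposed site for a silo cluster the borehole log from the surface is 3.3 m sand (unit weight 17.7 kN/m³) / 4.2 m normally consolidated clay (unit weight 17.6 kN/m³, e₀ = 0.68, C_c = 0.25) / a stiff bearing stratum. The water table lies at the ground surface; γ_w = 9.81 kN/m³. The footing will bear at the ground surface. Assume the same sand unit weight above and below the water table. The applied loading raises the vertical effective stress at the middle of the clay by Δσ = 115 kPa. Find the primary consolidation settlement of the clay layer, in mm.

Mid-depth of clay below the ground surface: z = 3.3 + 4.2/2 = 5.4 m.
Total vertical stress at mid-clay: σ_v = 17.7×3.3 + 17.6×2.1 = 95.37 kPa.
Pore pressure: u = 9.81×(5.4 − 0) = 52.974 kPa.
Initial effective stress: σ'_0 = σ_v − u = 95.37 − 52.974 = 42.396 kPa.
Final effective stress: σ'_f = σ'_0 + Δσ = 42.396 + 115 = 157.4 kPa.
Normally consolidated clay, so the full stress increment lies on the virgin compression line:
S_c = C_c·H/(1+e₀)·log₁₀(σ'_f/σ'_0) = 0.25×4.2/(1+0.68)×log₁₀(157.4/42.396)
    = 0.625 × 0.56968 = 0.356 m

S_c ≈ 356 mm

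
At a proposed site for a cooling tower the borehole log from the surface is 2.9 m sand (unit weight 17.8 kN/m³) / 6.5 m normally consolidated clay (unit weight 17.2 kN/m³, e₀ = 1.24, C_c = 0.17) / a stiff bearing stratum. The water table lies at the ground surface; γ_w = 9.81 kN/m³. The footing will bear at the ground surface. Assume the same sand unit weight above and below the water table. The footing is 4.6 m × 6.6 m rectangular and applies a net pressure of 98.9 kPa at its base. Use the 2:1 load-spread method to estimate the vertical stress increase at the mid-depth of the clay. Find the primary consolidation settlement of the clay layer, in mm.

Mid-depth of clay below the ground surface: z = 2.9 + 6.5/2 = 6.15 m.
Total vertical stress at mid-clay: σ_v = 17.8×2.9 + 17.2×3.25 = 107.52 kPa.
Pore pressure: u = 9.81×(6.15 − 0) = 60.332 kPa.
Initial effective stress: σ'_0 = σ_v − u = 107.52 − 60.332 = 47.188 kPa.
Stress increase at mid-clay by the 2:1 spreading method:
Δσ = qBL/((B+z)(L+z)) = 98.9×4.6×6.6/((4.6+6.15)(6.6+6.15)) = 21.907 kPa
Final effective stress: σ'_f = σ'_0 + Δσ = 47.188 + 21.907 = 69.095 kPa.
Normally consolidated clay, so the full stress increment lies on the virgin compression line:
S_c = C_c·H/(1+e₀)·log₁₀(σ'_f/σ'_0) = 0.17×6.5/(1+1.24)×log₁₀(69.095/47.188)
    = 0.4933 × 0.16562 = 0.0817 m

S_c ≈ 81.7 mm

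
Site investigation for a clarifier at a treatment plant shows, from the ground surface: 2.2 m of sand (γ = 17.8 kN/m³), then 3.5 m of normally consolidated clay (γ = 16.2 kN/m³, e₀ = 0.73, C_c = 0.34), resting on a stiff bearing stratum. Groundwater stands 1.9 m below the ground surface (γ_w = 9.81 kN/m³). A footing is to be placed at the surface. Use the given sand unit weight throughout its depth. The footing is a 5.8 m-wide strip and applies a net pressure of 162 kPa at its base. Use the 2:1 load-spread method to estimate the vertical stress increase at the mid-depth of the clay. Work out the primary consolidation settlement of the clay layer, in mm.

S_c ≈ 331 mm

Mid-depth of clay below the ground surface: z = 2.2 + 3.5/2 = 3.95 m.
Total vertical stress at mid-clay: σ_v = 17.8×2.2 + 16.2×1.75 = 67.51 kPa.
Pore pressure: u = 9.81×(3.95 − 1.9) = 20.11 kPa.
Initial effective stress: σ'_0 = σ_v − u = 67.51 − 20.11 = 47.4 kPa.
Stress increase at mid-clay by the 2:1 spreading method:
Δσ = qB/(B+z) = 162×5.8/(5.8+3.95) = 96.369 kPa
Final effective stress: σ'_f = σ'_0 + Δσ = 47.4 + 96.369 = 143.77 kPa.
Normally consolidated clay, so the full stress increment lies on the virgin compression line:
S_c = C_c·H/(1+e₀)·log₁₀(σ'_f/σ'_0) = 0.34×3.5/(1+0.73)×log₁₀(143.77/47.4)
    = 0.68786 × 0.48189 = 0.3315 m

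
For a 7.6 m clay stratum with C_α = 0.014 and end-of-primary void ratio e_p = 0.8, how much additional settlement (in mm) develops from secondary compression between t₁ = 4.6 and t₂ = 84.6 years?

S_s ≈ 74.8 mm

Secondary compression: S_s = C_α·H/(1+e_p)·log₁₀(t₂/t₁)
S_s = 0.014×7.6/(1+0.8)×log₁₀(84.6/4.6)
    = 0.05911 × 1.265 = 0.07475 m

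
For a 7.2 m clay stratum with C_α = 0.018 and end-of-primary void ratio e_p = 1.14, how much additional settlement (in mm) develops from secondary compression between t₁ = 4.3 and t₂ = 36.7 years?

Secondary compression: S_s = C_α·H/(1+e_p)·log₁₀(t₂/t₁)
S_s = 0.018×7.2/(1+1.14)×log₁₀(36.7/4.3)
    = 0.06056 × 0.9312 = 0.05639 m

S_s ≈ 56.4 mm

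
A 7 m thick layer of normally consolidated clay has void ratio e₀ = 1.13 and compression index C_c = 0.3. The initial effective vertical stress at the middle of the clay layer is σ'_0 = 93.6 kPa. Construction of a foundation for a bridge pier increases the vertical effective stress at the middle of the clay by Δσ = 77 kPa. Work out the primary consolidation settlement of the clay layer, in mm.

Final effective stress: σ'_f = σ'_0 + Δσ = 93.6 + 77 = 170.6 kPa.
Normally consolidated clay, so the full stress increment lies on the virgin compression line:
S_c = C_c·H/(1+e₀)·log₁₀(σ'_f/σ'_0) = 0.3×7/(1+1.13)×log₁₀(170.6/93.6)
    = 0.98592 × 0.2607 = 0.257 m

S_c ≈ 257 mm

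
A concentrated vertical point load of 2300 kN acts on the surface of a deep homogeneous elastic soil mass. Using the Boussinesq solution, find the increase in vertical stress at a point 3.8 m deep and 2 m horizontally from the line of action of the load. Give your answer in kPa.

Boussinesq vertical stress below a point load on an elastic half-space:
Δσ_z = 3P/(2πz²) · [1 + (r/z)²]^(−5/2)
r/z = 2/3.8 = 0.52632; [1+(r/z)²]^(−5/2) = 0.54264.
Δσ_z = 3×2300/(2π×3.8²) × 0.54264 = 76.05 × 0.54264 = 41.27 kPa

Δσ_z ≈ 41.3 kPa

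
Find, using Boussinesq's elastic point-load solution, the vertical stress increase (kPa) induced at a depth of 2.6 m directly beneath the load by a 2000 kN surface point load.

Δσ_z ≈ 141 kPa

Boussinesq vertical stress below a point load on an elastic half-space:
Δσ_z = 3P/(2πz²) · [1 + (r/z)²]^(−5/2)
r/z = 0/2.6 = 0; [1+(r/z)²]^(−5/2) = 1.
Δσ_z = 3×2000/(2π×2.6²) × 1 = 141.26 × 1 = 141.3 kPa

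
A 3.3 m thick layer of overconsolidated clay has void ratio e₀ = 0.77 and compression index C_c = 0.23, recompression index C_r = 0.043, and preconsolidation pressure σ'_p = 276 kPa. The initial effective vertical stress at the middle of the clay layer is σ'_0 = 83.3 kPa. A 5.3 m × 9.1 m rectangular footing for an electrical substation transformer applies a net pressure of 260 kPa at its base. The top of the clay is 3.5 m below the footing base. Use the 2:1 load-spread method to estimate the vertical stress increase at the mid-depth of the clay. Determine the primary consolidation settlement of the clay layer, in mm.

Mid-depth of clay below the footing base: z = 3.5 + 3.3/2 = 5.15 m.
Stress increase at mid-clay by the 2:1 spreading method:
Δσ = qBL/((B+z)(L+z)) = 260×5.3×9.1/((5.3+5.15)(9.1+5.15)) = 84.209 kPa
Final effective stress: σ'_f = 83.3 + 84.209 = 167.51 kPa.
σ'_f = 167.51 ≤ σ'_p = 276 kPa, so the clay remains overconsolidated and only the recompression index applies:
S_c = C_r·H/(1+e₀)·log₁₀(σ'_f/σ'_0) = 0.043×3.3/1.77×log₁₀(167.51/83.3)
    = 0.080169 × 0.3034 = 0.02432 m

S_c ≈ 24.3 mm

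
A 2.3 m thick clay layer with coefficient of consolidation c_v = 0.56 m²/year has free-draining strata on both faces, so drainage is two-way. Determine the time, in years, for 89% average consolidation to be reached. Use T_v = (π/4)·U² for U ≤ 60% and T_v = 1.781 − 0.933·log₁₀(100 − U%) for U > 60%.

t ≈ 1.91 years

Drainage path length: H_d = H/2 = 1.15 m (double drainage).
U > 60%: T_v = 1.781 − 0.933·log₁₀(100 − 89) = 0.80938.
t = T_v·H_d²/c_v = 0.80938×1.15²/0.56 = 1.911 years.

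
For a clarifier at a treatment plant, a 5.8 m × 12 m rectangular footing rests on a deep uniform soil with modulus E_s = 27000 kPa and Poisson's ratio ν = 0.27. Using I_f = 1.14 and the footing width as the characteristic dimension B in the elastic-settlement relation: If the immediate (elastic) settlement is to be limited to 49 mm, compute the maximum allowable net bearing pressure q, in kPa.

q ≈ 216 kPa

S_e = q·B·(1−ν²)/E_s · I_f  ⇒  q = S_e·E_s / (B·(1−ν²)·I_f).
q = 0.049 × 27000 / (5.8 × 0.9271 × 1.14) = 215.8 kPa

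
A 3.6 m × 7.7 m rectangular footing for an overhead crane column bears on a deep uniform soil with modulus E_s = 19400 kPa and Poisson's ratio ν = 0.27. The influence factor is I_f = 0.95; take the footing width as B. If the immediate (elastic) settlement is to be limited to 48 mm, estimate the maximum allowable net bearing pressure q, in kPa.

q ≈ 294 kPa

S_e = q·B·(1−ν²)/E_s · I_f  ⇒  q = S_e·E_s / (B·(1−ν²)·I_f).
q = 0.048 × 19400 / (3.6 × 0.9271 × 0.95) = 293.7 kPa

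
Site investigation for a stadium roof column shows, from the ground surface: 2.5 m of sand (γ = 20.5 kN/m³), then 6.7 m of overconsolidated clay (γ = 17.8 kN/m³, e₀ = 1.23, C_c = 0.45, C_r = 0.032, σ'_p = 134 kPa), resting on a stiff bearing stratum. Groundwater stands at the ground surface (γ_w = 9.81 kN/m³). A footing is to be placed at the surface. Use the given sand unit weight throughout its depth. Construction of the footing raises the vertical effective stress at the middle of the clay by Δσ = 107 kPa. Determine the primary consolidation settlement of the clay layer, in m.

S_c ≈ 0.144 m

Mid-depth of clay below the ground surface: z = 2.5 + 6.7/2 = 5.85 m.
Total vertical stress at mid-clay: σ_v = 20.5×2.5 + 17.8×3.35 = 110.88 kPa.
Pore pressure: u = 9.81×(5.85 − 0) = 57.389 kPa.
Initial effective stress: σ'_0 = σ_v − u = 110.88 − 57.389 = 53.491 kPa.
Final effective stress: σ'_f = 53.491 + 107 = 160.49 kPa.
σ'_f = 160.49 > σ'_p = 134 kPa, so the stress path crosses the preconsolidation pressure — recompression up to σ'_p, then virgin compression beyond:
S_c = H/(1+e₀)·[C_r·log₁₀(σ'_p/σ'_0) + C_c·log₁₀(σ'_f/σ'_p)]
    = 6.7/2.23 × [0.032×log₁₀(134/53.491) + 0.45×log₁₀(160.49/134)]
    = 3.0045 × [0.012762 + 0.035254] = 0.1443 m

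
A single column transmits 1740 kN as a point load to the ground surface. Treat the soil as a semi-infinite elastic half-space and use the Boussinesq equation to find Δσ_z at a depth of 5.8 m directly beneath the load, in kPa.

Boussinesq vertical stress below a point load on an elastic half-space:
Δσ_z = 3P/(2πz²) · [1 + (r/z)²]^(−5/2)
r/z = 0/5.8 = 0; [1+(r/z)²]^(−5/2) = 1.
Δσ_z = 3×1740/(2π×5.8²) × 1 = 24.696 × 1 = 24.7 kPa

Δσ_z ≈ 24.7 kPa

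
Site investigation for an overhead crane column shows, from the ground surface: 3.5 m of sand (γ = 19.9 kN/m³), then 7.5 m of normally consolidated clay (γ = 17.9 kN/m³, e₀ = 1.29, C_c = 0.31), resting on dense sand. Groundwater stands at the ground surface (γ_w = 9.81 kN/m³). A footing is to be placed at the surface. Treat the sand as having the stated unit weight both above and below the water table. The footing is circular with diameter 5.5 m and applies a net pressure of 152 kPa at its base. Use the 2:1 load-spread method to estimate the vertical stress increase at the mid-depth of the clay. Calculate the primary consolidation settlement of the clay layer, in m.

S_c ≈ 0.158 m

Mid-depth of clay below the ground surface: z = 3.5 + 7.5/2 = 7.25 m.
Total vertical stress at mid-clay: σ_v = 19.9×3.5 + 17.9×3.75 = 136.77 kPa.
Pore pressure: u = 9.81×(7.25 − 0) = 71.123 kPa.
Initial effective stress: σ'_0 = σ_v − u = 136.77 − 71.123 = 65.647 kPa.
Stress increase at mid-clay by the 2:1 spreading method:
Δσ ≈ qD²/(D+z)² = 152×5.5²/(5.5+7.25)² = 28.285 kPa
Final effective stress: σ'_f = σ'_0 + Δσ = 65.647 + 28.285 = 93.932 kPa.
Normally consolidated clay, so the full stress increment lies on the virgin compression line:
S_c = C_c·H/(1+e₀)·log₁₀(σ'_f/σ'_0) = 0.31×7.5/(1+1.29)×log₁₀(93.932/65.647)
    = 1.0153 × 0.1556 = 0.158 m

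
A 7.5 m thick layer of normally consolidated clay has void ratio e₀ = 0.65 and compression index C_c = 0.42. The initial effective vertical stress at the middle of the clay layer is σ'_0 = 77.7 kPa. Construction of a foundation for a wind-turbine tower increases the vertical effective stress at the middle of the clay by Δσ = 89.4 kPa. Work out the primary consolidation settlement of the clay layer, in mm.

S_c ≈ 635 mm

Final effective stress: σ'_f = σ'_0 + Δσ = 77.7 + 89.4 = 167.1 kPa.
Normally consolidated clay, so the full stress increment lies on the virgin compression line:
S_c = C_c·H/(1+e₀)·log₁₀(σ'_f/σ'_0) = 0.42×7.5/(1+0.65)×log₁₀(167.1/77.7)
    = 1.9091 × 0.33256 = 0.6349 m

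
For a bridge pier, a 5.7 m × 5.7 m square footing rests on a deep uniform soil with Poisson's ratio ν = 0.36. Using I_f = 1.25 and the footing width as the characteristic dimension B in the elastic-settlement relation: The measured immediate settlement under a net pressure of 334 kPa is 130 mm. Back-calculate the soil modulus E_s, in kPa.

E_s ≈ 15900 kPa

S_e = q·B·(1−ν²)/E_s · I_f  ⇒  E_s = q·B·(1−ν²)·I_f / S_e.
E_s = 334 × 5.7 × 0.8704 × 1.25 / 0.13 = 15930 kPa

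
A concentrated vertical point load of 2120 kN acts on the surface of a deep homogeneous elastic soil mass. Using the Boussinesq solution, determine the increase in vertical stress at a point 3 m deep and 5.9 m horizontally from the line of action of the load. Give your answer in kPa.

Δσ_z ≈ 2.15 kPa

Boussinesq vertical stress below a point load on an elastic half-space:
Δσ_z = 3P/(2πz²) · [1 + (r/z)²]^(−5/2)
r/z = 5.9/3 = 1.9667; [1+(r/z)²]^(−5/2) = 0.019128.
Δσ_z = 3×2120/(2π×3²) × 0.019128 = 112.47 × 0.019128 = 2.151 kPa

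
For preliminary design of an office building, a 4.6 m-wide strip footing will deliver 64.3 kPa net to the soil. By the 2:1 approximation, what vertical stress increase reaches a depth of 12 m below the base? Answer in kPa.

By the 2:1 method the load spreads at 1 horizontal : 2 vertical, so at depth z the loaded area has grown by z in each plan dimension:
Δσ = qB/(B+z) = 64.3×4.6/(4.6+12) = 17.818 kPa

Δσ_z ≈ 17.8 kPa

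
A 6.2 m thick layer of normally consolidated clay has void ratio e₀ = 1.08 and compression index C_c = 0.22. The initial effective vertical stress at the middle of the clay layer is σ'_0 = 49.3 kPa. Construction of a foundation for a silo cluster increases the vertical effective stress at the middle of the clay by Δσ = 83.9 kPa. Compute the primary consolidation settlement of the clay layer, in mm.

Final effective stress: σ'_f = σ'_0 + Δσ = 49.3 + 83.9 = 133.2 kPa.
Normally consolidated clay, so the full stress increment lies on the virgin compression line:
S_c = C_c·H/(1+e₀)·log₁₀(σ'_f/σ'_0) = 0.22×6.2/(1+1.08)×log₁₀(133.2/49.3)
    = 0.65577 × 0.43166 = 0.2831 m

S_c ≈ 283 mm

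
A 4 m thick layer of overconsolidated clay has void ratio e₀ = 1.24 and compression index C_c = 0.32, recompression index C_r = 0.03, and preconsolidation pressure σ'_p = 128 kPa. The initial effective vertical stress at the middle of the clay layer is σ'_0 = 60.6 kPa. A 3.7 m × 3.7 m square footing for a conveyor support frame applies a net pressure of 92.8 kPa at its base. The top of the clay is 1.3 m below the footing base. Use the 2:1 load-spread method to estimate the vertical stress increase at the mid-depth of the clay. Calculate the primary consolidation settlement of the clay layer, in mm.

Mid-depth of clay below the footing base: z = 1.3 + 4/2 = 3.3 m.
Stress increase at mid-clay by the 2:1 spreading method:
Δσ = qBL/((B+z)(L+z)) = 92.8×3.7×3.7/((3.7+3.3)(3.7+3.3)) = 25.927 kPa
Final effective stress: σ'_f = 60.6 + 25.927 = 86.527 kPa.
σ'_f = 86.527 ≤ σ'_p = 128 kPa, so the clay remains overconsolidated and only the recompression index applies:
S_c = C_r·H/(1+e₀)·log₁₀(σ'_f/σ'_0) = 0.03×4/2.24×log₁₀(86.527/60.6)
    = 0.053571 × 0.15468 = 0.008286 m

S_c ≈ 8.29 mm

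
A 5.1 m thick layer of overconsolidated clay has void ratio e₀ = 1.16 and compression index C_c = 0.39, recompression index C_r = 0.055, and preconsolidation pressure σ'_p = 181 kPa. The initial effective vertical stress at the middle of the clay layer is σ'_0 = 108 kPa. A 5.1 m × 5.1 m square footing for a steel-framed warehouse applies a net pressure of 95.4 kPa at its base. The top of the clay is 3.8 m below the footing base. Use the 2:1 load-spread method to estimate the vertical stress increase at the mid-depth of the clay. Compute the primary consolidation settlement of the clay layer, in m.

S_c ≈ 0.00911 m

Mid-depth of clay below the footing base: z = 3.8 + 5.1/2 = 6.35 m.
Stress increase at mid-clay by the 2:1 spreading method:
Δσ = qBL/((B+z)(L+z)) = 95.4×5.1×5.1/((5.1+6.35)(5.1+6.35)) = 18.927 kPa
Final effective stress: σ'_f = 108 + 18.927 = 126.93 kPa.
σ'_f = 126.93 ≤ σ'_p = 181 kPa, so the clay remains overconsolidated and only the recompression index applies:
S_c = C_r·H/(1+e₀)·log₁₀(σ'_f/σ'_0) = 0.055×5.1/2.16×log₁₀(126.93/108)
    = 0.12986 × 0.070141 = 0.009109 m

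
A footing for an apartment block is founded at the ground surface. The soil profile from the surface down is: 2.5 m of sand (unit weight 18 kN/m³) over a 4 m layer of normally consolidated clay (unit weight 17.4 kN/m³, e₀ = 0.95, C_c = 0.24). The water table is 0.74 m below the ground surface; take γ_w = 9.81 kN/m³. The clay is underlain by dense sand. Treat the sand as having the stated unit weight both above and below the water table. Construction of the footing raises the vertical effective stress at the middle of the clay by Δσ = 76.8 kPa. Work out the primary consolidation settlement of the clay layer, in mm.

Mid-depth of clay below the ground surface: z = 2.5 + 4/2 = 4.5 m.
Total vertical stress at mid-clay: σ_v = 18×2.5 + 17.4×2 = 79.8 kPa.
Pore pressure: u = 9.81×(4.5 − 0.74) = 36.886 kPa.
Initial effective stress: σ'_0 = σ_v − u = 79.8 − 36.886 = 42.914 kPa.
Final effective stress: σ'_f = σ'_0 + Δσ = 42.914 + 76.8 = 119.71 kPa.
Normally consolidated clay, so the full stress increment lies on the virgin compression line:
S_c = C_c·H/(1+e₀)·log₁₀(σ'_f/σ'_0) = 0.24×4/(1+0.95)×log₁₀(119.71/42.914)
    = 0.49231 × 0.44553 = 0.2193 m

S_c ≈ 219 mm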